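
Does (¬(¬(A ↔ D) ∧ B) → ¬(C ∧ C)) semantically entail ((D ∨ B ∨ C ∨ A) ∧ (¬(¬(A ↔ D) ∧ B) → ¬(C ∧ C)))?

A  B  C  D  |  φ  ψ
1  1  1  1  |  0  0
1  1  1  0  |  1  1
1  1  0  1  |  1  1
1  1  0  0  |  1  1
1  0  1  1  |  0  0
1  0  1  0  |  0  0
1  0  0  1  |  1  1
1  0  0  0  |  1  1
0  1  1  1  |  1  1
0  1  1  0  |  0  0
0  1  0  1  |  1  1
0  1  0  0  |  1  1
0  0  1  1  |  0  0
0  0  1  0  |  0  0
0  0  0  1  |  1  1
0  0  0  0  |  1  0
At A=0, B=0, C=0, D=0 we have φ true but ψ false, so φ does not entail ψ.

no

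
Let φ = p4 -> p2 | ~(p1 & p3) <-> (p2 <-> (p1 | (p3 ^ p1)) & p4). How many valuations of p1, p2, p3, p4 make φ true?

p1  p2  p3  p4  |  φ
F   F   F   F   |  T
F   F   F   T   |  T
F   F   T   F   |  T
F   F   T   T   |  F
F   T   F   F   |  F
F   T   F   T   |  F
F   T   T   F   |  F
F   T   T   T   |  T
T   F   F   F   |  T
T   F   F   T   |  F
T   F   T   F   |  T
T   F   T   T   |  T
T   T   F   F   |  F
T   T   F   T   |  T
T   T   T   F   |  F
T   T   T   T   |  T
The formula is true on 9 of the 16 rows.

9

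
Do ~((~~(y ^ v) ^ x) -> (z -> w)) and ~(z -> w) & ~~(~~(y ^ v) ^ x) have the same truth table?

x | y | z | w | v || φ | ψ
T | T | T | T | T || F | F
T | T | T | T | F || F | F
T | T | T | F | T || T | T
T | T | T | F | F || F | F
T | T | F | T | T || F | F
T | T | F | T | F || F | F
T | T | F | F | T || F | F
T | T | F | F | F || F | F
T | F | T | T | T || F | F
T | F | T | T | F || F | F
T | F | T | F | T || F | F
T | F | T | F | F || T | T
T | F | F | T | T || F | F
T | F | F | T | F || F | F
T | F | F | F | T || F | F
T | F | F | F | F || F | F
F | T | T | T | T || F | F
F | T | T | T | F || F | F
F | T | T | F | T || F | F
F | T | T | F | F || T | T
F | T | F | T | T || F | F
F | T | F | T | F || F | F
F | T | F | F | T || F | F
F | T | F | F | F || F | F
F | F | T | T | T || F | F
F | F | T | T | F || F | F
F | F | T | F | T || T | T
F | F | T | F | F || F | F
F | F | F | T | T || F | F
F | F | F | T | F || F | F
F | F | F | F | T || F | F
F | F | F | F | F || F | F
The columns for φ and ψ agree on every row, so they are logically equivalent.

equivalent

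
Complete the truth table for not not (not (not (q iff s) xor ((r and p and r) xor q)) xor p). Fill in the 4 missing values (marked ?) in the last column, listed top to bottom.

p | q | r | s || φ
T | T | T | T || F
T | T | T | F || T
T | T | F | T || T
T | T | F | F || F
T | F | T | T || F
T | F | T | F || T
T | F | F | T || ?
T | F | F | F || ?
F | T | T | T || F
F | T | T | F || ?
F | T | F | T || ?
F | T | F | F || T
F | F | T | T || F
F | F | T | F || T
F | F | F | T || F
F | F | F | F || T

Row p=T, q=F, r=F, s=T: (not (not (q iff s) xor ((r and p and r) xor q)) xor p) = T, not (not (not (q iff s) xor ((r and p and r) xor q)) xor p) = F, so the formula = T.
Row p=T, q=F, r=F, s=F: (not (not (q iff s) xor ((r and p and r) xor q)) xor p) = F, not (not (not (q iff s) xor ((r and p and r) xor q)) xor p) = T, so the formula = F.
Row p=F, q=T, r=T, s=F: (not (not (q iff s) xor ((r and p and r) xor q)) xor p) = T, not (not (not (q iff s) xor ((r and p and r) xor q)) xor p) = F, so the formula = T.
Row p=F, q=T, r=F, s=T: (not (not (q iff s) xor ((r and p and r) xor q)) xor p) = F, not (not (not (q iff s) xor ((r and p and r) xor q)) xor p) = T, so the formula = F.

T, F, T, F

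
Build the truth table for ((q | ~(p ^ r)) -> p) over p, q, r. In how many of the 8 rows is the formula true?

5

p  q  r     (p ^ r)  ~(p ^ r)  (q | ~(p ^ r))  ((q | ~(p ^ r)) -> p)
F  F  F        F        T            T                   F          
F  F  T        T        F            F                   T          
F  T  F        F        T            T                   F          
F  T  T        T        F            T                   F          
T  F  F        T        F            F                   T          
T  F  T        F        T            T                   T          
T  T  F        T        F            T                   T          
T  T  T        F        T            T                   T          
The formula is true on 5 of the 8 rows.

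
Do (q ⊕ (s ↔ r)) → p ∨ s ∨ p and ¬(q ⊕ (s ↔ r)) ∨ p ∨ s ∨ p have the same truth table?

  p   |   q   |   r   |   s   |   φ   |   ψ  
----- | ----- | ----- | ----- | ----- | -----
False | False | False | False | False | False
False | False | False |  True |  True |  True
False | False |  True | False |  True |  True
False | False |  True |  True |  True |  True
False |  True | False | False |  True |  True
False |  True | False |  True |  True |  True
False |  True |  True | False | False | False
False |  True |  True |  True |  True |  True
 True | False | False | False |  True |  True
 True | False | False |  True |  True |  True
 True | False |  True | False |  True |  True
 True | False |  True |  True |  True |  True
 True |  True | False | False |  True |  True
 True |  True | False |  True |  True |  True
 True |  True |  True | False |  True |  True
 True |  True |  True |  True |  True |  True
The columns for φ and ψ agree on every row, so they are logically equivalent.

equivalent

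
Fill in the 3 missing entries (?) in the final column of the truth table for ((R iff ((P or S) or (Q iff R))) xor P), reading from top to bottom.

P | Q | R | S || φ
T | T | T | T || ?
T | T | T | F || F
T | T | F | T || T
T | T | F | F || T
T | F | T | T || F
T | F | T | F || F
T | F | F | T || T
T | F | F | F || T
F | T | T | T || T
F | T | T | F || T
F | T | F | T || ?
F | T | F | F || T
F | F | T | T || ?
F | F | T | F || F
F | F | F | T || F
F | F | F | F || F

F, F, T

Row P=T, Q=T, R=T, S=T: (R iff ((P or S) or (Q iff R))) = T, so the formula = F.
Row P=F, Q=T, R=F, S=T: (R iff ((P or S) or (Q iff R))) = F, so the formula = F.
Row P=F, Q=F, R=T, S=T: (R iff ((P or S) or (Q iff R))) = T, so the formula = T.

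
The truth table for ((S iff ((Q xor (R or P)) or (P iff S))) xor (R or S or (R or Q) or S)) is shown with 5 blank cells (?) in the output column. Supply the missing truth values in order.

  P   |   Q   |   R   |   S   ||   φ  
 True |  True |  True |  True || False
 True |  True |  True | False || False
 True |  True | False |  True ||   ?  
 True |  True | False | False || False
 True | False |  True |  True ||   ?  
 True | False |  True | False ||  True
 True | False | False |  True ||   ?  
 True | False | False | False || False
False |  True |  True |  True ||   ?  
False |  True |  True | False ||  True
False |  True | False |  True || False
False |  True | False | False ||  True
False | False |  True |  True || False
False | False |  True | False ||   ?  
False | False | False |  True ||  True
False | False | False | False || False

False, False, False, True, True

Row P=True, Q=True, R=False, S=True: (S iff ((Q xor (R or P)) or (P iff S))) = True, (R or S or (R or Q) or S) = True, so the formula = False.
Row P=True, Q=False, R=True, S=True: (S iff ((Q xor (R or P)) or (P iff S))) = True, (R or S or (R or Q) or S) = True, so the formula = False.
Row P=True, Q=False, R=False, S=True: (S iff ((Q xor (R or P)) or (P iff S))) = True, (R or S or (R or Q) or S) = True, so the formula = False.
Row P=False, Q=True, R=True, S=True: (S iff ((Q xor (R or P)) or (P iff S))) = False, (R or S or (R or Q) or S) = True, so the formula = True.
Row P=False, Q=False, R=True, S=False: (S iff ((Q xor (R or P)) or (P iff S))) = False, (R or S or (R or Q) or S) = True, so the formula = True.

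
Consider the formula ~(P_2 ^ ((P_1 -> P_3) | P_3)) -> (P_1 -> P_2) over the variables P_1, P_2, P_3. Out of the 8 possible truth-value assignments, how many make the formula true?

P_1  P_2  P_3     (P_1 -> P_3)  ((P_1 -> P_3) | P_3)  (P_2 ^ ((P_1 -> P_3) | P_3))  (P_1 -> P_2)  φ
 1    1    1           1                 1                         0                     1        1
 1    1    0           0                 0                         1                     1        1
 1    0    1           1                 1                         1                     0        1
 1    0    0           0                 0                         0                     0        0
 0    1    1           1                 1                         0                     1        1
 0    1    0           1                 1                         0                     1        1
 0    0    1           1                 1                         1                     1        1
 0    0    0           1                 1                         1                     1        1
The formula is true on 7 of the 8 rows.

7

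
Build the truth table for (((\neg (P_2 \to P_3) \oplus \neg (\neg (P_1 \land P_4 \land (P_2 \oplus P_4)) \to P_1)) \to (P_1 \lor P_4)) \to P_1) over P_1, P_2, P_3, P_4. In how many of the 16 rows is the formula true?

11

P_1 | P_2 | P_3 | P_4 || φ
 F  |  F  |  F  |  F  || T
 F  |  F  |  F  |  T  || F
 F  |  F  |  T  |  F  || T
 F  |  F  |  T  |  T  || F
 F  |  T  |  F  |  F  || F
 F  |  T  |  F  |  T  || F
 F  |  T  |  T  |  F  || T
 F  |  T  |  T  |  T  || F
 T  |  F  |  F  |  F  || T
 T  |  F  |  F  |  T  || T
 T  |  F  |  T  |  F  || T
 T  |  F  |  T  |  T  || T
 T  |  T  |  F  |  F  || T
 T  |  T  |  F  |  T  || T
 T  |  T  |  T  |  F  || T
 T  |  T  |  T  |  T  || T
The formula is true on 11 of the 16 rows.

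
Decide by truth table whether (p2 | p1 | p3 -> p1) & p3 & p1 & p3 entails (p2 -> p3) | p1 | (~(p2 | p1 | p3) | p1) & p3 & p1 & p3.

  p1  |   p2  |   p3  ||   φ   |   ψ  
 True |  True |  True ||  True |  True
 True |  True | False || False |  True
 True | False |  True ||  True |  True
 True | False | False || False |  True
False |  True |  True || False |  True
False |  True | False || False | False
False | False |  True || False |  True
False | False | False || False |  True
In every row where φ is true, ψ is also true, so φ ⊨ ψ.

yes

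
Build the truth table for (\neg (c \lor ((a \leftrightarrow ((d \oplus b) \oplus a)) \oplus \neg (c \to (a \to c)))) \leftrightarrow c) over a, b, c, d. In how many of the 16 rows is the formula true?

4

a  b  c  d  |  (d \oplus b)  ((d \oplus b) \oplus a)  (a \to c)  (c \to (a \to c))  \neg (c \to (a \to c))  φ
1  1  1  1  |       0                   1                 1              1                    0             0
1  1  1  0  |       1                   0                 1              1                    0             0
1  1  0  1  |       0                   1                 0              1                    0             1
1  1  0  0  |       1                   0                 0              1                    0             0
1  0  1  1  |       1                   0                 1              1                    0             0
1  0  1  0  |       0                   1                 1              1                    0             0
1  0  0  1  |       1                   0                 0              1                    0             0
1  0  0  0  |       0                   1                 0              1                    0             1
0  1  1  1  |       0                   0                 1              1                    0             0
0  1  1  0  |       1                   1                 1              1                    0             0
0  1  0  1  |       0                   0                 1              1                    0             1
0  1  0  0  |       1                   1                 1              1                    0             0
0  0  1  1  |       1                   1                 1              1                    0             0
0  0  1  0  |       0                   0                 1              1                    0             0
0  0  0  1  |       1                   1                 1              1                    0             0
0  0  0  0  |       0                   0                 1              1                    0             1
The formula is true on 4 of the 16 rows.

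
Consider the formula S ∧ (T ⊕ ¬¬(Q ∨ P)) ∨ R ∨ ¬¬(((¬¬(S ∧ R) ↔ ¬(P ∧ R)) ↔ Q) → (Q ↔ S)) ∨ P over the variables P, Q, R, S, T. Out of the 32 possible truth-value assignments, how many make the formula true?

P | Q | R | S | T || φ
T | T | T | T | T || T
T | T | T | T | F || T
T | T | T | F | T || T
T | T | T | F | F || T
T | T | F | T | T || T
T | T | F | T | F || T
T | T | F | F | T || T
T | T | F | F | F || T
T | F | T | T | T || T
T | F | T | T | F || T
T | F | T | F | T || T
T | F | T | F | F || T
T | F | F | T | T || T
T | F | F | T | F || T
T | F | F | F | T || T
T | F | F | F | F || T
F | T | T | T | T || T
F | T | T | T | F || T
F | T | T | F | T || T
F | T | T | F | F || T
F | T | F | T | T || T
F | T | F | T | F || T
F | T | F | F | T || T
F | T | F | F | F || T
F | F | T | T | T || T
F | F | T | T | F || T
F | F | T | F | T || T
F | F | T | F | F || T
F | F | F | T | T || T
F | F | F | T | F || F
F | F | F | F | T || T
F | F | F | F | F || T
The formula is true on 31 of the 32 rows.

31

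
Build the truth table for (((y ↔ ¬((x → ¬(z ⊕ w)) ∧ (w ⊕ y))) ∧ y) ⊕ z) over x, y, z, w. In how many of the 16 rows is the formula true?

x | y | z | w | φ
- | - | - | - | -
0 | 0 | 0 | 0 | 0
0 | 0 | 0 | 1 | 0
0 | 0 | 1 | 0 | 1
0 | 0 | 1 | 1 | 1
0 | 1 | 0 | 0 | 0
0 | 1 | 0 | 1 | 1
0 | 1 | 1 | 0 | 1
0 | 1 | 1 | 1 | 0
1 | 0 | 0 | 0 | 0
1 | 0 | 0 | 1 | 0
1 | 0 | 1 | 0 | 1
1 | 0 | 1 | 1 | 1
1 | 1 | 0 | 0 | 0
1 | 1 | 0 | 1 | 1
1 | 1 | 1 | 0 | 0
1 | 1 | 1 | 1 | 0
The formula is true on 7 of the 16 rows.

7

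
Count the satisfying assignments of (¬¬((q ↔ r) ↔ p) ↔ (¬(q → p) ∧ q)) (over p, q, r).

4

p | q | r || (q ↔ r) | ((q ↔ r) ↔ p) | ¬((q ↔ r) ↔ p) | ¬¬((q ↔ r) ↔ p) | (q → p) | ¬(q → p) | (¬(q → p) ∧ q) | φ
F | F | F ||    T    |       F       |       T        |        F        |    T    |    F     |       F        | T
F | F | T ||    F    |       T       |       F        |        T        |    T    |    F     |       F        | F
F | T | F ||    F    |       T       |       F        |        T        |    F    |    T     |       T        | T
F | T | T ||    T    |       F       |       T        |        F        |    F    |    T     |       T        | F
T | F | F ||    T    |       T       |       F        |        T        |    T    |    F     |       F        | F
T | F | T ||    F    |       F       |       T        |        F        |    T    |    F     |       F        | T
T | T | F ||    F    |       F       |       T        |        F        |    T    |    F     |       F        | T
T | T | T ||    T    |       T       |       F        |        T        |    T    |    F     |       F        | F
The formula is true on 4 of the 8 rows.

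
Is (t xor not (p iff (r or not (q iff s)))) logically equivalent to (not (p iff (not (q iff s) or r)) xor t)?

p  q  r  s  t  |  φ  ψ
T  T  T  T  T  |  T  T
T  T  T  T  F  |  F  F
T  T  T  F  T  |  T  T
T  T  T  F  F  |  F  F
T  T  F  T  T  |  F  F
T  T  F  T  F  |  T  T
T  T  F  F  T  |  T  T
T  T  F  F  F  |  F  F
T  F  T  T  T  |  T  T
T  F  T  T  F  |  F  F
T  F  T  F  T  |  T  T
T  F  T  F  F  |  F  F
T  F  F  T  T  |  T  T
T  F  F  T  F  |  F  F
T  F  F  F  T  |  F  F
T  F  F  F  F  |  T  T
F  T  T  T  T  |  F  F
F  T  T  T  F  |  T  T
F  T  T  F  T  |  F  F
F  T  T  F  F  |  T  T
F  T  F  T  T  |  T  T
F  T  F  T  F  |  F  F
F  T  F  F  T  |  F  F
F  T  F  F  F  |  T  T
F  F  T  T  T  |  F  F
F  F  T  T  F  |  T  T
F  F  T  F  T  |  F  F
F  F  T  F  F  |  T  T
F  F  F  T  T  |  F  F
F  F  F  T  F  |  T  T
F  F  F  F  T  |  T  T
F  F  F  F  F  |  F  F
The columns for φ and ψ agree on every row, so they are logically equivalent.

equivalent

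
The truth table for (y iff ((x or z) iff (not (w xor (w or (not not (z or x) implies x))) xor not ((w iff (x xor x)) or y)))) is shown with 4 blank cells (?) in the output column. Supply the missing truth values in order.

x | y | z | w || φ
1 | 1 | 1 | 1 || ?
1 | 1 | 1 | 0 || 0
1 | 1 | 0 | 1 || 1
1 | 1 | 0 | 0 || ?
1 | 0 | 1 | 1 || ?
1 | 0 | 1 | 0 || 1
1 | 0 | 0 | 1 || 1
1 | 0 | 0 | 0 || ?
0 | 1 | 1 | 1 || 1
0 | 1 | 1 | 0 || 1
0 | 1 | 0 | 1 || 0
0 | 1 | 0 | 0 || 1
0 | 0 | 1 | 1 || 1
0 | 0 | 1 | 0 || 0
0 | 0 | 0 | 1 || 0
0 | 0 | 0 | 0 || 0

Row x=1, y=1, z=1, w=1: ((x or z) iff (not (w xor (w or (not not (z or x) implies x))) xor not ((w iff (x xor x)) or y))) = 1, so the formula = 1.
Row x=1, y=1, z=0, w=0: ((x or z) iff (not (w xor (w or (not not (z or x) implies x))) xor not ((w iff (x xor x)) or y))) = 0, so the formula = 0.
Row x=1, y=0, z=1, w=1: ((x or z) iff (not (w xor (w or (not not (z or x) implies x))) xor not ((w iff (x xor x)) or y))) = 0, so the formula = 1.
Row x=1, y=0, z=0, w=0: ((x or z) iff (not (w xor (w or (not not (z or x) implies x))) xor not ((w iff (x xor x)) or y))) = 0, so the formula = 1.

1, 0, 1, 1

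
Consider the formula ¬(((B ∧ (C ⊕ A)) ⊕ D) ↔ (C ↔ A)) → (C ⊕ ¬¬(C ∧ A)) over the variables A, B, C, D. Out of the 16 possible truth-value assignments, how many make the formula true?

A  B  C  D  |  φ
T  T  T  T  |  T
T  T  T  F  |  F
T  T  F  T  |  T
T  T  F  F  |  F
T  F  T  T  |  T
T  F  T  F  |  F
T  F  F  T  |  F
T  F  F  F  |  T
F  T  T  T  |  T
F  T  T  F  |  T
F  T  F  T  |  T
F  T  F  F  |  F
F  F  T  T  |  T
F  F  T  F  |  T
F  F  F  T  |  T
F  F  F  F  |  F
The formula is true on 10 of the 16 rows.

10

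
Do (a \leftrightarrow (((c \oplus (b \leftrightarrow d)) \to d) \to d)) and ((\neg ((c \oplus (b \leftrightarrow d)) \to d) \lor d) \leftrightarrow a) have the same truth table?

a  b  c  d  |  φ  ψ
T  T  T  T  |  T  T
T  T  T  F  |  T  T
T  T  F  T  |  T  T
T  T  F  F  |  F  F
T  F  T  T  |  T  T
T  F  T  F  |  F  F
T  F  F  T  |  T  T
T  F  F  F  |  T  T
F  T  T  T  |  F  F
F  T  T  F  |  F  F
F  T  F  T  |  F  F
F  T  F  F  |  T  T
F  F  T  T  |  F  F
F  F  T  F  |  T  T
F  F  F  T  |  F  F
F  F  F  F  |  F  F
The columns for φ and ψ agree on every row, so they are logically equivalent.

equivalent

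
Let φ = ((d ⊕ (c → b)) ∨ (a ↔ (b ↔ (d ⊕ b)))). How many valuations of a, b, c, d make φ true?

a | b | c | d || (c → b) | (d ⊕ (c → b)) | (d ⊕ b) | (b ↔ (d ⊕ b)) | (a ↔ (b ↔ (d ⊕ b))) | φ
T | T | T | T ||    T    |       F       |    F    |       F       |          F          | F
T | T | T | F ||    T    |       T       |    T    |       T       |          T          | T
T | T | F | T ||    T    |       F       |    F    |       F       |          F          | F
T | T | F | F ||    T    |       T       |    T    |       T       |          T          | T
T | F | T | T ||    F    |       T       |    T    |       F       |          F          | T
T | F | T | F ||    F    |       F       |    F    |       T       |          T          | T
T | F | F | T ||    T    |       F       |    T    |       F       |          F          | F
T | F | F | F ||    T    |       T       |    F    |       T       |          T          | T
F | T | T | T ||    T    |       F       |    F    |       F       |          T          | T
F | T | T | F ||    T    |       T       |    T    |       T       |          F          | T
F | T | F | T ||    T    |       F       |    F    |       F       |          T          | T
F | T | F | F ||    T    |       T       |    T    |       T       |          F          | T
F | F | T | T ||    F    |       T       |    T    |       F       |          T          | T
F | F | T | F ||    F    |       F       |    F    |       T       |          F          | F
F | F | F | T ||    T    |       F       |    T    |       F       |          T          | T
F | F | F | F ||    T    |       T       |    F    |       T       |          F          | T
The formula is true on 12 of the 16 rows.

12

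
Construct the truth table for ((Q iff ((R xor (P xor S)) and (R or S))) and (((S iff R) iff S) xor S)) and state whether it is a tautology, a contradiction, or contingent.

contingent

  P      Q      R      S    |  (P xor S)  (R xor (P xor S))  (R or S)  (S iff R)  ((S iff R) iff S)  (((S iff R) iff S) xor S)    φ  
False  False  False  False  |    False          False         False       True          False                  False            False
False  False  False   True  |     True           True          True      False          False                   True            False
False  False   True  False  |    False           True          True      False           True                   True            False
False  False   True   True  |     True          False          True       True           True                  False            False
False   True  False  False  |    False          False         False       True          False                  False            False
False   True  False   True  |     True           True          True      False          False                   True             True
False   True   True  False  |    False           True          True      False           True                   True             True
False   True   True   True  |     True          False          True       True           True                  False            False
 True  False  False  False  |     True           True         False       True          False                  False            False
 True  False  False   True  |    False          False          True      False          False                   True             True
 True  False   True  False  |     True          False          True      False           True                   True             True
 True  False   True   True  |    False           True          True       True           True                  False            False
 True   True  False  False  |     True           True         False       True          False                  False            False
 True   True  False   True  |    False          False          True      False          False                   True            False
 True   True   True  False  |     True          False          True      False           True                   True            False
 True   True   True   True  |    False           True          True       True           True                  False            False
4 of 16 rows are True, so the formula is contingent.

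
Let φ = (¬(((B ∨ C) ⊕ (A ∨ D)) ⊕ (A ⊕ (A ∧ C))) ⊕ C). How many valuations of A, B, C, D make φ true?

6

A  B  C  D  |  φ
T  T  T  T  |  F
T  T  T  F  |  F
T  T  F  T  |  F
T  T  F  F  |  F
T  F  T  T  |  F
T  F  T  F  |  F
T  F  F  T  |  T
T  F  F  F  |  T
F  T  T  T  |  F
F  T  T  F  |  T
F  T  F  T  |  T
F  T  F  F  |  F
F  F  T  T  |  F
F  F  T  F  |  T
F  F  F  T  |  F
F  F  F  F  |  T
The formula is true on 6 of the 16 rows.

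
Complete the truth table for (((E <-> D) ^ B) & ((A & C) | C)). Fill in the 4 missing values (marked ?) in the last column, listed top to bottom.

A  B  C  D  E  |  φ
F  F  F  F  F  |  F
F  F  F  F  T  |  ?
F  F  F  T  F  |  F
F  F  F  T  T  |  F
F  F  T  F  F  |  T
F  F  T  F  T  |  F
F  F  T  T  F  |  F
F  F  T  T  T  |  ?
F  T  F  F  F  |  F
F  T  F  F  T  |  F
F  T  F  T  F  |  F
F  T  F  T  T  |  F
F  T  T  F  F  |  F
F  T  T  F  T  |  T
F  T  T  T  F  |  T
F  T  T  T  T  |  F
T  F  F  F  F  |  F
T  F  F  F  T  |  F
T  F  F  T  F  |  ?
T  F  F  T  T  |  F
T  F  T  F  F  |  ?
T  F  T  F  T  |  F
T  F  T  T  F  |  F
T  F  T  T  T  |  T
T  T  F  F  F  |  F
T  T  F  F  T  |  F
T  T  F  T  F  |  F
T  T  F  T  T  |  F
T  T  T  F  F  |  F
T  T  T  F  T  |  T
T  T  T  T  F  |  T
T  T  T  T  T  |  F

Row A=F, B=F, C=F, D=F, E=T: ((E <-> D) ^ B) = F, ((A & C) | C) = F, so the formula = F.
Row A=F, B=F, C=T, D=T, E=T: ((E <-> D) ^ B) = T, ((A & C) | C) = T, so the formula = T.
Row A=T, B=F, C=F, D=T, E=F: ((E <-> D) ^ B) = F, ((A & C) | C) = F, so the formula = F.
Row A=T, B=F, C=T, D=F, E=F: ((E <-> D) ^ B) = T, ((A & C) | C) = T, so the formula = T.

F, T, F, T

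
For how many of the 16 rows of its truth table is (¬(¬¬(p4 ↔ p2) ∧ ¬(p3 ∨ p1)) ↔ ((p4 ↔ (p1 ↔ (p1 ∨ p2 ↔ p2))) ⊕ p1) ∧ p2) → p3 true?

p1  p2  p3  p4  |  φ
0   0   0   0   |  0
0   0   0   1   |  1
0   0   1   0   |  1
0   0   1   1   |  1
0   1   0   0   |  0
0   1   0   1   |  0
0   1   1   0   |  1
0   1   1   1   |  1
1   0   0   0   |  1
1   0   0   1   |  1
1   0   1   0   |  1
1   0   1   1   |  1
1   1   0   0   |  0
1   1   0   1   |  1
1   1   1   0   |  1
1   1   1   1   |  1
The formula is true on 12 of the 16 rows.

12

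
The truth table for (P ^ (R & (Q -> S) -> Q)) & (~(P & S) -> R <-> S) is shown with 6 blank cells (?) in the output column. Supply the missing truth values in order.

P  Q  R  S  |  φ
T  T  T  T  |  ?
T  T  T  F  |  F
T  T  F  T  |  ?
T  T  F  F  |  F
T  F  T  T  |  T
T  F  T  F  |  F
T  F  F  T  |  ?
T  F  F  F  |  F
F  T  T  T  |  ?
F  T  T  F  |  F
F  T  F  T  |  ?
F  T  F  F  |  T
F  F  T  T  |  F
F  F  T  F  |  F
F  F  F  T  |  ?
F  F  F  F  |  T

F, F, F, T, F, F

Row P=T, Q=T, R=T, S=T: (P ^ (R & (Q -> S) -> Q)) = F, (~(P & S) -> R <-> S) = T, so the formula = F.
Row P=T, Q=T, R=F, S=T: (P ^ (R & (Q -> S) -> Q)) = F, (~(P & S) -> R <-> S) = T, so the formula = F.
Row P=T, Q=F, R=F, S=T: (P ^ (R & (Q -> S) -> Q)) = F, (~(P & S) -> R <-> S) = T, so the formula = F.
Row P=F, Q=T, R=T, S=T: (P ^ (R & (Q -> S) -> Q)) = T, (~(P & S) -> R <-> S) = T, so the formula = T.
Row P=F, Q=T, R=F, S=T: (P ^ (R & (Q -> S) -> Q)) = T, (~(P & S) -> R <-> S) = F, so the formula = F.
Row P=F, Q=F, R=F, S=T: (P ^ (R & (Q -> S) -> Q)) = T, (~(P & S) -> R <-> S) = F, so the formula = F.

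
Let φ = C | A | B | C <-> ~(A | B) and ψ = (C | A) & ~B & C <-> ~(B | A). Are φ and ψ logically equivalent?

A  B  C  |  φ  ψ
0  0  0  |  0  0
0  0  1  |  1  1
0  1  0  |  0  1
0  1  1  |  0  1
1  0  0  |  0  1
1  0  1  |  0  0
1  1  0  |  0  1
1  1  1  |  0  1
The columns differ at A=0, B=1, C=0 (φ=0, ψ=1), so they are not equivalent.

not equivalent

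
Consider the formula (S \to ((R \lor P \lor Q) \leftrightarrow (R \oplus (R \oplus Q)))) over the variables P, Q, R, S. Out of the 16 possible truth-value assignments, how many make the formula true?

P  Q  R  S  |  (R \lor P \lor Q)  (R \oplus Q)  (R \oplus (R \oplus Q))  φ
T  T  T  T  |          T               F                   T             T
T  T  T  F  |          T               F                   T             T
T  T  F  T  |          T               T                   T             T
T  T  F  F  |          T               T                   T             T
T  F  T  T  |          T               T                   F             F
T  F  T  F  |          T               T                   F             T
T  F  F  T  |          T               F                   F             F
T  F  F  F  |          T               F                   F             T
F  T  T  T  |          T               F                   T             T
F  T  T  F  |          T               F                   T             T
F  T  F  T  |          T               T                   T             T
F  T  F  F  |          T               T                   T             T
F  F  T  T  |          T               T                   F             F
F  F  T  F  |          T               T                   F             T
F  F  F  T  |          F               F                   F             T
F  F  F  F  |          F               F                   F             T
The formula is true on 13 of the 16 rows.

13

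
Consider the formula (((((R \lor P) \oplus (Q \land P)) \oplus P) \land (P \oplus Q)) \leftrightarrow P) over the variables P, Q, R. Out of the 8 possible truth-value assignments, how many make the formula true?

3

P  Q  R  |  (R \lor P)  (Q \land P)  (P \oplus Q)  φ
1  1  1  |      1            1            0        0
1  1  0  |      1            1            0        0
1  0  1  |      1            0            1        0
1  0  0  |      1            0            1        0
0  1  1  |      1            0            1        0
0  1  0  |      0            0            1        1
0  0  1  |      1            0            0        1
0  0  0  |      0            0            0        1
The formula is true on 3 of the 8 rows.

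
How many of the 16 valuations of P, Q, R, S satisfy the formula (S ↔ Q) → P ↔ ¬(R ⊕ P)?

P | Q | R | S | (S ↔ Q) | ((S ↔ Q) → P) | (R ⊕ P) | ¬(R ⊕ P) | (((S ↔ Q) → P) ↔ ¬(R ⊕ P))
- | - | - | - | ------- | ------------- | ------- | -------- | --------------------------
T | T | T | T |    T    |       T       |    F    |    T     |             T             
T | T | T | F |    F    |       T       |    F    |    T     |             T             
T | T | F | T |    T    |       T       |    T    |    F     |             F             
T | T | F | F |    F    |       T       |    T    |    F     |             F             
T | F | T | T |    F    |       T       |    F    |    T     |             T             
T | F | T | F |    T    |       T       |    F    |    T     |             T             
T | F | F | T |    F    |       T       |    T    |    F     |             F             
T | F | F | F |    T    |       T       |    T    |    F     |             F             
F | T | T | T |    T    |       F       |    T    |    F     |             T             
F | T | T | F |    F    |       T       |    T    |    F     |             F             
F | T | F | T |    T    |       F       |    F    |    T     |             F             
F | T | F | F |    F    |       T       |    F    |    T     |             T             
F | F | T | T |    F    |       T       |    T    |    F     |             F             
F | F | T | F |    T    |       F       |    T    |    F     |             T             
F | F | F | T |    F    |       T       |    F    |    T     |             T             
F | F | F | F |    T    |       F       |    F    |    T     |             F             
The formula is true on 8 of the 16 rows.

8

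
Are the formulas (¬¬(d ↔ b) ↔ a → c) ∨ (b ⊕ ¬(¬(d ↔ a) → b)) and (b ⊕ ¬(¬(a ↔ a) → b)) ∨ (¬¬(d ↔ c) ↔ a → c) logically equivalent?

not equivalent

a | b | c | d || φ | ψ
T | T | T | T || T | T
T | T | T | F || T | T
T | T | F | T || T | T
T | T | F | F || T | T
T | F | T | T || F | T
T | F | T | F || T | F
T | F | F | T || T | T
T | F | F | F || T | F
F | T | T | T || T | T
F | T | T | F || T | T
F | T | F | T || T | T
F | T | F | F || T | T
F | F | T | T || T | T
F | F | T | F || T | F
F | F | F | T || T | F
F | F | F | F || T | T
The columns differ at a=T, b=F, c=T, d=T (φ=F, ψ=T), so they are not equivalent.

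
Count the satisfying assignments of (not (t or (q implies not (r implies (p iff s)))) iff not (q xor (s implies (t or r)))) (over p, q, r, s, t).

18

p  q  r  s  t  |  φ
T  T  T  T  T  |  F
T  T  T  T  F  |  T
T  T  T  F  T  |  F
T  T  T  F  F  |  F
T  T  F  T  T  |  F
T  T  F  T  F  |  F
T  T  F  F  T  |  F
T  T  F  F  F  |  T
T  F  T  T  T  |  T
T  F  T  T  F  |  T
T  F  T  F  T  |  T
T  F  T  F  F  |  T
T  F  F  T  T  |  T
T  F  F  T  F  |  F
T  F  F  F  T  |  T
T  F  F  F  F  |  T
F  T  T  T  T  |  F
F  T  T  T  F  |  F
F  T  T  F  T  |  F
F  T  T  F  F  |  T
F  T  F  T  T  |  F
F  T  F  T  F  |  F
F  T  F  F  T  |  F
F  T  F  F  F  |  T
F  F  T  T  T  |  T
F  F  T  T  F  |  T
F  F  T  F  T  |  T
F  F  T  F  F  |  T
F  F  F  T  T  |  T
F  F  F  T  F  |  F
F  F  F  F  T  |  T
F  F  F  F  F  |  T
The formula is true on 18 of the 32 rows.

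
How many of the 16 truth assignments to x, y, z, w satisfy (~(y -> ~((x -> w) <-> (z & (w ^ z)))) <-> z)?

8

x  y  z  w  |  φ
T  T  T  T  |  F
T  T  T  F  |  F
T  T  F  T  |  T
T  T  F  F  |  F
T  F  T  T  |  F
T  F  T  F  |  F
T  F  F  T  |  T
T  F  F  F  |  T
F  T  T  T  |  F
F  T  T  F  |  T
F  T  F  T  |  T
F  T  F  F  |  T
F  F  T  T  |  F
F  F  T  F  |  F
F  F  F  T  |  T
F  F  F  F  |  T
The formula is true on 8 of the 16 rows.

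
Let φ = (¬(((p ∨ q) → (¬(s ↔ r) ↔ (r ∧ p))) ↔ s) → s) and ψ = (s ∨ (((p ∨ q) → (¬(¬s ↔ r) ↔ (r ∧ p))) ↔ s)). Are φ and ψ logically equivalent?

not equivalent

  p      q      r      s    |    φ      ψ  
False  False  False  False  |  False  False
False  False  False   True  |   True   True
False  False   True  False  |  False  False
False  False   True   True  |   True   True
False   True  False  False  |  False   True
False   True  False   True  |   True   True
False   True   True  False  |   True  False
False   True   True   True  |   True   True
 True  False  False  False  |  False   True
 True  False  False   True  |   True   True
 True  False   True  False  |  False   True
 True  False   True   True  |   True   True
 True   True  False  False  |  False   True
 True   True  False   True  |   True   True
 True   True   True  False  |  False   True
 True   True   True   True  |   True   True
The columns differ at p=False, q=True, r=False, s=False (φ=False, ψ=True), so they are not equivalent.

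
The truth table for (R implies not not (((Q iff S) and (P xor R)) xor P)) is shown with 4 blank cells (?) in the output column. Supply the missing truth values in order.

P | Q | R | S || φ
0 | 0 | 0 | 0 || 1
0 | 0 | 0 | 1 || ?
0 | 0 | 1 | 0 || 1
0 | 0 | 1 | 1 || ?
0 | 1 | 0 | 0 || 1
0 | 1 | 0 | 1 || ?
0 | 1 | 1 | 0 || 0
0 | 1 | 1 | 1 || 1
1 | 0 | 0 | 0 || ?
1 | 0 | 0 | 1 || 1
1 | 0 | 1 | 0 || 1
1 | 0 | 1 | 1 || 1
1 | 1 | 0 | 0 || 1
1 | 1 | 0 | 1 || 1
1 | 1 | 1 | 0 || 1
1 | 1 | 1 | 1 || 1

1, 0, 1, 1

Row P=0, Q=0, R=0, S=1: not not (((Q iff S) and (P xor R)) xor P) = 0, so the formula = 1.
Row P=0, Q=0, R=1, S=1: not not (((Q iff S) and (P xor R)) xor P) = 0, so the formula = 0.
Row P=0, Q=1, R=0, S=1: not not (((Q iff S) and (P xor R)) xor P) = 0, so the formula = 1.
Row P=1, Q=0, R=0, S=0: not not (((Q iff S) and (P xor R)) xor P) = 0, so the formula = 1.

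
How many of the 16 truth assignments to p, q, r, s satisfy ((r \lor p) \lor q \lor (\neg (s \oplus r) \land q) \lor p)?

p  q  r  s  |  (r \lor p)  (s \oplus r)  \neg (s \oplus r)  (\neg (s \oplus r) \land q)  φ
T  T  T  T  |      T            F                T                       T               T
T  T  T  F  |      T            T                F                       F               T
T  T  F  T  |      T            T                F                       F               T
T  T  F  F  |      T            F                T                       T               T
T  F  T  T  |      T            F                T                       F               T
T  F  T  F  |      T            T                F                       F               T
T  F  F  T  |      T            T                F                       F               T
T  F  F  F  |      T            F                T                       F               T
F  T  T  T  |      T            F                T                       T               T
F  T  T  F  |      T            T                F                       F               T
F  T  F  T  |      F            T                F                       F               T
F  T  F  F  |      F            F                T                       T               T
F  F  T  T  |      T            F                T                       F               T
F  F  T  F  |      T            T                F                       F               T
F  F  F  T  |      F            T                F                       F               F
F  F  F  F  |      F            F                T                       F               F
The formula is true on 14 of the 16 rows.

14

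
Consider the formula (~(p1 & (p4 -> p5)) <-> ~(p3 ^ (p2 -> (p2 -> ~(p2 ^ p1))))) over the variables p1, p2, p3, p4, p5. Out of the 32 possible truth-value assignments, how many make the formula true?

p1 | p2 | p3 | p4 | p5 || φ
T  | T  | T  | T  | T  || F
T  | T  | T  | T  | F  || T
T  | T  | T  | F  | T  || F
T  | T  | T  | F  | F  || F
T  | T  | F  | T  | T  || T
T  | T  | F  | T  | F  || F
T  | T  | F  | F  | T  || T
T  | T  | F  | F  | F  || T
T  | F  | T  | T  | T  || F
T  | F  | T  | T  | F  || T
T  | F  | T  | F  | T  || F
T  | F  | T  | F  | F  || F
T  | F  | F  | T  | T  || T
T  | F  | F  | T  | F  || F
T  | F  | F  | F  | T  || T
T  | F  | F  | F  | F  || T
F  | T  | T  | T  | T  || F
F  | T  | T  | T  | F  || F
F  | T  | T  | F  | T  || F
F  | T  | T  | F  | F  || F
F  | T  | F  | T  | T  || T
F  | T  | F  | T  | F  || T
F  | T  | F  | F  | T  || T
F  | T  | F  | F  | F  || T
F  | F  | T  | T  | T  || T
F  | F  | T  | T  | F  || T
F  | F  | T  | F  | T  || T
F  | F  | T  | F  | F  || T
F  | F  | F  | T  | T  || F
F  | F  | F  | T  | F  || F
F  | F  | F  | F  | T  || F
F  | F  | F  | F  | F  || F
The formula is true on 16 of the 32 rows.

16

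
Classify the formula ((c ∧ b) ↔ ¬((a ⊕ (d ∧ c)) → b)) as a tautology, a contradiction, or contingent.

a | b | c | d || (c ∧ b) | (d ∧ c) | (a ⊕ (d ∧ c)) | ((a ⊕ (d ∧ c)) → b) | ¬((a ⊕ (d ∧ c)) → b) | φ
F | F | F | F ||    F    |    F    |       F       |          T          |          F           | T
F | F | F | T ||    F    |    F    |       F       |          T          |          F           | T
F | F | T | F ||    F    |    F    |       F       |          T          |          F           | T
F | F | T | T ||    F    |    T    |       T       |          F          |          T           | F
F | T | F | F ||    F    |    F    |       F       |          T          |          F           | T
F | T | F | T ||    F    |    F    |       F       |          T          |          F           | T
F | T | T | F ||    T    |    F    |       F       |          T          |          F           | F
F | T | T | T ||    T    |    T    |       T       |          T          |          F           | F
T | F | F | F ||    F    |    F    |       T       |          F          |          T           | F
T | F | F | T ||    F    |    F    |       T       |          F          |          T           | F
T | F | T | F ||    F    |    F    |       T       |          F          |          T           | F
T | F | T | T ||    F    |    T    |       F       |          T          |          F           | T
T | T | F | F ||    F    |    F    |       T       |          T          |          F           | T
T | T | F | T ||    F    |    F    |       T       |          T          |          F           | T
T | T | T | F ||    T    |    F    |       T       |          T          |          F           | F
T | T | T | T ||    T    |    T    |       F       |          T          |          F           | F
8 of 16 rows are T, so the formula is contingent.

contingent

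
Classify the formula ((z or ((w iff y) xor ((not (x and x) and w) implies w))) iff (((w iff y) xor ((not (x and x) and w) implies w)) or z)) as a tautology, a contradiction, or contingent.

x  y  z  w  |  φ
T  T  T  T  |  T
T  T  T  F  |  T
T  T  F  T  |  T
T  T  F  F  |  T
T  F  T  T  |  T
T  F  T  F  |  T
T  F  F  T  |  T
T  F  F  F  |  T
F  T  T  T  |  T
F  T  T  F  |  T
F  T  F  T  |  T
F  T  F  F  |  T
F  F  T  T  |  T
F  F  T  F  |  T
F  F  F  T  |  T
F  F  F  F  |  T
Every row is T, so the formula is a tautology.

tautology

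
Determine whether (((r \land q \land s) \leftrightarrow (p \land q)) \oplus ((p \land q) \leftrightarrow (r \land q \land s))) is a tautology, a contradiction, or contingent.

p  q  r  s  |  (r \land q \land s)  (p \land q)  φ
0  0  0  0  |           0                0       0
0  0  0  1  |           0                0       0
0  0  1  0  |           0                0       0
0  0  1  1  |           0                0       0
0  1  0  0  |           0                0       0
0  1  0  1  |           0                0       0
0  1  1  0  |           0                0       0
0  1  1  1  |           1                0       0
1  0  0  0  |           0                0       0
1  0  0  1  |           0                0       0
1  0  1  0  |           0                0       0
1  0  1  1  |           0                0       0
1  1  0  0  |           0                1       0
1  1  0  1  |           0                1       0
1  1  1  0  |           0                1       0
1  1  1  1  |           1                1       0
Every row is 0, so the formula is a contradiction.

contradiction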